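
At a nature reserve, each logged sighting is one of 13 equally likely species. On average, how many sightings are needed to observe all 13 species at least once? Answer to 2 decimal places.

Split into phases: going from k distinct to k+1 distinct takes on average 13/(13-k) sightings.
E[T] = 13/13 + 13/12 + 13/11 + ... + 13/2 + 13/1 = 13·H_{13}.
H_{13} = 3.180, so E[T] = 41.342.

41.34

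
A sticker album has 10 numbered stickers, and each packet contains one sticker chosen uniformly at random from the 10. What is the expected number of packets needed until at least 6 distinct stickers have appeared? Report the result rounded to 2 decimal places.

With k distinct stickers already seen, the next new one arrives after an expected 10/(10-k) packets.
Sum over k = 0,...,5: E = 10/10 + 10/9 + 10/8 + 10/7 + 10/6 + 10/5 = 8.456.

8.46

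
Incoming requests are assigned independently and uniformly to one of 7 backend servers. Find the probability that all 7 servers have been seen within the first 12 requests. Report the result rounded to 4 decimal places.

By inclusion–exclusion over which servers are missing,
P(all seen) = Σ_{j=0}^{7} (-1)^j C(7,j)((7-j)/7)^12
= 1.00000 - 1.10087 + 0.37041 - 0.04242 + 0.00134 - 0.00001 + 0.00000 - 0.00000
= 0.22845.

0.2285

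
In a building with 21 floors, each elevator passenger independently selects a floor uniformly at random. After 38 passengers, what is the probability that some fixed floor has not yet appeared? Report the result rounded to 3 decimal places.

Each passenger misses the fixed floor with probability (21-1)/21 = 20/21, independently.
P(still missing after 38) = (20/21)^38 = 0.1566.

0.157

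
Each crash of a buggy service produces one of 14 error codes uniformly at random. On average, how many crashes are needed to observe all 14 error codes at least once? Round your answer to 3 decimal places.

The wait to go from k to k+1 distinct error codes is geometric with mean 14/(14-k).
E[T] = 14/14 + 14/13 + 14/12 + ... + 14/2 + 14/1 = 14·H_{14}.
H_{14} = 3.2516, so E[T] = 45.5219.

45.522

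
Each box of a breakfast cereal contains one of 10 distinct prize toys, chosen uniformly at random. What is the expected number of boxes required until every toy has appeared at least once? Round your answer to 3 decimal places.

The wait to go from k to k+1 distinct toys is geometric with mean 10/(10-k).
E[T] = 10/10 + 10/9 + 10/8 + ... + 10/2 + 10/1 = 10·H_{10}.
H_{10} = 2.9290, so E[T] = 29.2897.

29.290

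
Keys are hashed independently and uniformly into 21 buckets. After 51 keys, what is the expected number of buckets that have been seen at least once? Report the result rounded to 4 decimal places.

19.2559

For each bucket, P(seen in 51 keys) = 1 - (20/21)^51 = 0.91695.
By linearity of expectation, E[distinct seen] = 21·(1 - (20/21)^51) = 19.25593.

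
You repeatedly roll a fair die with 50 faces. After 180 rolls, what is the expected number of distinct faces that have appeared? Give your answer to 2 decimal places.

For each face, P(seen in 180 rolls) = 1 - (49/50)^180 = 0.974.
By linearity of expectation, E[distinct seen] = 50·(1 - (49/50)^180) = 48.683.

48.68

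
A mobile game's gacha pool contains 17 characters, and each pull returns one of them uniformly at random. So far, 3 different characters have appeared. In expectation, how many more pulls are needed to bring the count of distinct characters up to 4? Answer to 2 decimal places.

1.21

The wait to go from k to k+1 distinct characters is geometric with mean 17/(17-k).
Only the k = 3 term is needed: E = 17/14 = 1.214.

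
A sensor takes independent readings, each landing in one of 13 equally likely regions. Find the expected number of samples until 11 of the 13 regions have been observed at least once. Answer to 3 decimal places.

21.842

Going from k to k+1 distinct takes a geometric number of samples with mean 13/(13-k).
Sum over k = 0,...,10: E = 13/13 + 13/12 + 13/11 + ... + 13/4 + 13/3 = 21.8417.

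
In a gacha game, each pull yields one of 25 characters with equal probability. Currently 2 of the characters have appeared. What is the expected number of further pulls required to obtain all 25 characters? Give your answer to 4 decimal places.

93.3573

From k distinct to k+1 distinct takes on average 25/(25-k) pulls.
Sum over k = 2,...,24: E = 25/23 + 25/22 + 25/21 + ... + 25/2 + 25/1 = 93.35729.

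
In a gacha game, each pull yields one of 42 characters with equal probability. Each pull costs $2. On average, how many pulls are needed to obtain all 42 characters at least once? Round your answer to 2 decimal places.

181.72

After k distinct characters have appeared, the next pull gives a new one with probability (42-k)/42, so the expected wait for the (k+1)-th is 42/(42-k).
E[T] = 42/42 + 42/41 + 42/40 + ... + 42/2 + 42/1 = 42·H_{42}.
H_{42} = 4.327, so E[T] = 181.723.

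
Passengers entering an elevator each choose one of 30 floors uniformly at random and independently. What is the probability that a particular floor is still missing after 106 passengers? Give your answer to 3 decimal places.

0.028

On each passenger the fixed floor fails to appear with probability 29/30.
P(still missing after 106) = (29/30)^106 = 0.0275.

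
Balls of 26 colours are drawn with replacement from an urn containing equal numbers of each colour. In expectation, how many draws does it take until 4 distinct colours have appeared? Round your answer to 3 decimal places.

With k distinct colours already seen, the next new one arrives after an expected 26/(26-k) draws.
Sum over k = 0,...,3: E = 26/26 + 26/25 + 26/24 + 26/23 = 4.2538.

4.254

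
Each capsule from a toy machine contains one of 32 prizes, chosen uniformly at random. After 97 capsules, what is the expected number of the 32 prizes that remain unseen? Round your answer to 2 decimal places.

1.47

For each prize, P(unseen after 97) = (31/32)^97 = 0.046.
By linearity of expectation, E[unseen] = 32·(31/32)^97 = 1.471.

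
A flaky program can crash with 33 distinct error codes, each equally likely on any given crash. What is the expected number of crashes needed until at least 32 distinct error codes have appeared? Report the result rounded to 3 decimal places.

101.930

Going from k to k+1 distinct takes a geometric number of crashes with mean 33/(33-k).
Sum over k = 0,...,31: E = 33/33 + 33/32 + 33/31 + ... + 33/3 + 33/2 = 101.9303.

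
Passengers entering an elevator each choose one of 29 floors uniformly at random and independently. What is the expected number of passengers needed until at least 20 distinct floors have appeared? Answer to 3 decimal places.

With k distinct floors already seen, the next new one arrives after an expected 29/(29-k) passengers.
Sum over k = 0,...,19: E = 29/29 + 29/28 + 29/27 + ... + 29/11 + 29/10 = 32.8479.

32.848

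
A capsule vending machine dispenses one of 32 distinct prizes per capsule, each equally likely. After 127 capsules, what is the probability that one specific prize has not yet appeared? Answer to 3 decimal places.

Each capsule misses the fixed prize with probability (32-1)/32 = 31/32, independently.
P(still missing after 127) = (31/32)^127 = 0.0177.

0.018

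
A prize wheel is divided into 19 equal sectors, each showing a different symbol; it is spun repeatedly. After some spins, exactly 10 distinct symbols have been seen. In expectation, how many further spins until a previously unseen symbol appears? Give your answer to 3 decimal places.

The number of spins until the next new symbol is geometric with success probability 9/19, so its mean is 19/9.
E = 19/9 = 2.1111.

2.111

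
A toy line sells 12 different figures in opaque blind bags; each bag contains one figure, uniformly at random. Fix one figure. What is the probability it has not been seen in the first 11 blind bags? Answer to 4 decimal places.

0.3840

On each blind bag the fixed figure fails to appear with probability 11/12.
P(still missing after 11) = (11/12)^11 = 0.38400.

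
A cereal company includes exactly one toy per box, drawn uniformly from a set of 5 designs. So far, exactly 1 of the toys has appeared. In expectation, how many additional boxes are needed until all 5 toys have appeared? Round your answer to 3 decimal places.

10.417

The wait to go from k to k+1 distinct toys is geometric with mean 5/(5-k).
Sum over k = 1,...,4: E = 5/4 + 5/3 + 5/2 + 5/1 = 10.4167.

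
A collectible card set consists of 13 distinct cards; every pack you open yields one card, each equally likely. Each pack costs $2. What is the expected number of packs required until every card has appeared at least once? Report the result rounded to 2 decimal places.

After k distinct cards have appeared, the next pack gives a new one with probability (13-k)/13, so the expected wait for the (k+1)-th is 13/(13-k).
E[T] = 13/13 + 13/12 + 13/11 + ... + 13/2 + 13/1 = 13·H_{13}.
H_{13} = 3.180, so E[T] = 41.342.

41.34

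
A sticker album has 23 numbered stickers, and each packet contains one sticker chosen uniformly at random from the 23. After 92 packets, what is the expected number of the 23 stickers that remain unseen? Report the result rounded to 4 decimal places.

For each sticker, P(unseen after 92) = (22/23)^92 = 0.01675.
By linearity of expectation, E[unseen] = 23·(22/23)^92 = 0.38517.

0.3852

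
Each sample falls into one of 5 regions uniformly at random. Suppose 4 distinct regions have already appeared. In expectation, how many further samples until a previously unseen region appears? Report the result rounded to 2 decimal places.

5.00

The number of samples until the next new region is geometric with success probability 1/5, so its mean is 5/1.
E = 5/1 = 5.000.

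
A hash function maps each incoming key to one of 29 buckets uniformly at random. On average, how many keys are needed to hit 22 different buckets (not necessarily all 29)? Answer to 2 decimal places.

39.70

With k distinct buckets already seen, the next new one arrives after an expected 29/(29-k) keys.
Sum over k = 0,...,21: E = 29/29 + 29/28 + 29/27 + ... + 29/9 + 29/8 = 39.695.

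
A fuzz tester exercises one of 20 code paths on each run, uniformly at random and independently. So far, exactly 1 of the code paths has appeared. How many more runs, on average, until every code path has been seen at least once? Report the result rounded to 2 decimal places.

70.95

From k distinct to k+1 distinct takes on average 20/(20-k) runs.
Sum over k = 1,...,19: E = 20/19 + 20/18 + 20/17 + ... + 20/2 + 20/1 = 70.955.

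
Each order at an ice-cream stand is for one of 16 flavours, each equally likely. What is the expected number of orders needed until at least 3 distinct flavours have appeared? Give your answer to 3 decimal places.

Going from k to k+1 distinct takes a geometric number of orders with mean 16/(16-k).
Sum over k = 0,...,2: E = 16/16 + 16/15 + 16/14 = 3.2095.

3.210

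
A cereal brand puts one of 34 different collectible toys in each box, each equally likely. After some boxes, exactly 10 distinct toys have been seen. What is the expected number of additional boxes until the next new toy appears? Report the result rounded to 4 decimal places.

1.4167

The number of boxes until the next new toy is geometric with success probability 24/34, so its mean is 34/24.
E = 34/24 = 1.41667.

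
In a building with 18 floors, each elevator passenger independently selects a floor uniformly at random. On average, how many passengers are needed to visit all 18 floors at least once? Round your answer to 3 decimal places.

62.912

After k distinct floors have appeared, the next passenger gives a new one with probability (18-k)/18, so the expected wait for the (k+1)-th is 18/(18-k).
E[T] = 18/18 + 18/17 + 18/16 + ... + 18/2 + 18/1 = 18·H_{18}.
H_{18} = 3.4951, so E[T] = 62.9119.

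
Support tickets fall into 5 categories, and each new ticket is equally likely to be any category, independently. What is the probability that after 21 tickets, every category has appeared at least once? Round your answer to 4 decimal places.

0.9541

By inclusion–exclusion over which categories are missing,
P(all seen) = Σ_{j=0}^{5} (-1)^j C(5,j)((5-j)/5)^21
= 1.00000 - 0.04612 + 0.00022 - 0.00000 + 0.00000 - 0.00000
= 0.95410.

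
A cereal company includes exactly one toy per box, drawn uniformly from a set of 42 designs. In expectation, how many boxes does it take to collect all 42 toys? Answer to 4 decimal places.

The wait to go from k to k+1 distinct toys is geometric with mean 42/(42-k).
E[T] = 42/42 + 42/41 + 42/40 + ... + 42/2 + 42/1 = 42·H_{42}.
H_{42} = 4.32674, so E[T] = 181.72320.

181.7232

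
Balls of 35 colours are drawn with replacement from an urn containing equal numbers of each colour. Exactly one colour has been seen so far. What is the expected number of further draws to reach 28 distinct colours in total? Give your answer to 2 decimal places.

53.39

From k distinct to k+1 distinct takes on average 35/(35-k) draws.
Sum over k = 1,...,27: E = 35/34 + 35/33 + 35/32 + ... + 35/9 + 35/8 = 53.387.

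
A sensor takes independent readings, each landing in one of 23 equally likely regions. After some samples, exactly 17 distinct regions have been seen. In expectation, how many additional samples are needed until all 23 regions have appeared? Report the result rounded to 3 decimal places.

With k distinct regions already seen, the next new one takes an expected 23/(23-k) samples.
Sum over k = 17,...,22: E = 23/6 + 23/5 + 23/4 + 23/3 + 23/2 + 23/1 = 56.3500.

56.350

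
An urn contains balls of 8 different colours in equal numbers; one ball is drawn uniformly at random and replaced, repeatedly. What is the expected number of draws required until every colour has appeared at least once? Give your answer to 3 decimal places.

21.743

Split into phases: going from k distinct to k+1 distinct takes on average 8/(8-k) draws.
E[T] = 8/8 + 8/7 + 8/6 + ... + 8/2 + 8/1 = 8·H_{8}.
H_{8} = 2.7179, so E[T] = 21.7429.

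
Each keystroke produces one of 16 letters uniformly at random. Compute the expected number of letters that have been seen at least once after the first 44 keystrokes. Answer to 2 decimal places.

For each letter, P(seen in 44 keystrokes) = 1 - (15/16)^44 = 0.942.
By linearity of expectation, E[distinct seen] = 16·(1 - (15/16)^44) = 15.065.

15.06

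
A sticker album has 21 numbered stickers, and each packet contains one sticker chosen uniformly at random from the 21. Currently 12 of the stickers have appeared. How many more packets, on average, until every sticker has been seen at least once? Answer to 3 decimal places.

With k distinct stickers already seen, the next new one takes an expected 21/(21-k) packets.
Sum over k = 12,...,20: E = 21/9 + 21/8 + 21/7 + ... + 21/2 + 21/1 = 59.4083.

59.408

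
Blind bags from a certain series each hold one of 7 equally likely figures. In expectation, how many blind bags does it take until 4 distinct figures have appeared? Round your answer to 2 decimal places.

5.32

Going from k to k+1 distinct takes a geometric number of blind bags with mean 7/(7-k).
Sum over k = 0,...,3: E = 7/7 + 7/6 + 7/5 + 7/4 = 5.317.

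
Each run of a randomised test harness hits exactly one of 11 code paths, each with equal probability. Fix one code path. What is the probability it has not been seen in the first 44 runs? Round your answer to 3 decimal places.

Each run misses the fixed code path with probability (11-1)/11 = 10/11, independently.
P(still missing after 44) = (10/11)^44 = 0.0151.

0.015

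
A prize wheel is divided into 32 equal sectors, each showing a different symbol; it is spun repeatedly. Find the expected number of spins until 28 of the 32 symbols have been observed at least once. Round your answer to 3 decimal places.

With k distinct symbols already seen, the next new one arrives after an expected 32/(32-k) spins.
Sum over k = 0,...,27: E = 32/32 + 32/31 + 32/30 + ... + 32/6 + 32/5 = 63.2052.

63.205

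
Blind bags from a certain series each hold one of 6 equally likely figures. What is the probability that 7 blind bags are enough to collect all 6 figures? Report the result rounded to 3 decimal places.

0.054

By inclusion–exclusion over which figures are missing,
P(all seen) = Σ_{j=0}^{6} (-1)^j C(6,j)((6-j)/6)^7
= 1.0000 - 1.6745 + 0.8779 - 0.1563 + 0.0069 - 0.0000 + 0.0000
= 0.0540.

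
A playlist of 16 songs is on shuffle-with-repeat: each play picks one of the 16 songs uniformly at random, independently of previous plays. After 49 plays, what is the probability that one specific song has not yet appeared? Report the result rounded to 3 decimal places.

Each play misses the fixed song with probability (16-1)/16 = 15/16, independently.
P(still missing after 49) = (15/16)^49 = 0.0423.

0.042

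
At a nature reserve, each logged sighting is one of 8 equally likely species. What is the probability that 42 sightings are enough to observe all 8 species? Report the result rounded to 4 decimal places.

0.9708

Let A_i be the event that species i is missing after 42 sightings. By inclusion–exclusion on the A_i,
P(all seen) = Σ_{j=0}^{8} (-1)^j C(8,j)((8-j)/8)^42
= 1.00000 - 0.02934 + 0.00016 - 0.00000 + 0.00000 - 0.00000 + 0.00000 - 0.00000 + 0.00000
= 0.97082.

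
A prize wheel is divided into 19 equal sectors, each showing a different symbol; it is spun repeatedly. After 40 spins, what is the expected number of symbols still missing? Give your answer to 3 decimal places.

2.185

For each symbol, P(unseen after 40) = (18/19)^40 = 0.1150.
By linearity of expectation, E[unseen] = 19·(18/19)^40 = 2.1853.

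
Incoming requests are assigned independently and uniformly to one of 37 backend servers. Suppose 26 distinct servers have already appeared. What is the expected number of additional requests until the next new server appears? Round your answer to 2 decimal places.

3.36

The number of requests until the next new server is geometric with success probability 11/37, so its mean is 37/11.
E = 37/11 = 3.364.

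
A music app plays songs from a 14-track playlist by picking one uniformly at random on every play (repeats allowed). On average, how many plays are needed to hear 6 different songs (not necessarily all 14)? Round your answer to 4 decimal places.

Going from k to k+1 distinct takes a geometric number of plays with mean 14/(14-k).
Sum over k = 0,...,5: E = 14/14 + 14/13 + 14/12 + 14/11 + 14/10 + 14/9 = 7.47187.

7.4719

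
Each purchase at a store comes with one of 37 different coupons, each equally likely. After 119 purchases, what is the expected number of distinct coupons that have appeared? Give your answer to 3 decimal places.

For each coupon, P(seen in 119 purchases) = 1 - (36/37)^119 = 0.9616.
By linearity of expectation, E[distinct seen] = 37·(1 - (36/37)^119) = 35.5803.

35.580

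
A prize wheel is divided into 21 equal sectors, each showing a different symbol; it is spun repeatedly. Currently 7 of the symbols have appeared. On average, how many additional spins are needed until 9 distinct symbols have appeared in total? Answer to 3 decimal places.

3.115

With k distinct symbols already seen, the next new one takes an expected 21/(21-k) spins.
Sum over k = 7,...,8: E = 21/14 + 21/13 = 3.1154.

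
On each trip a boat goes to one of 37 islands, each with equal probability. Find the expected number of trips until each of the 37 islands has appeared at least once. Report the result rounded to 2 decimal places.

155.46

The wait to go from k to k+1 distinct islands is geometric with mean 37/(37-k).
E[T] = 37/37 + 37/36 + 37/35 + ... + 37/2 + 37/1 = 37·H_{37}.
H_{37} = 4.202, so E[T] = 155.459.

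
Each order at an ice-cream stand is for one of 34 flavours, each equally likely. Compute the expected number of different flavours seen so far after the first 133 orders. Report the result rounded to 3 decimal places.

For each flavour, P(seen in 133 orders) = 1 - (33/34)^133 = 0.9811.
By linearity of expectation, E[distinct seen] = 34·(1 - (33/34)^133) = 33.3586.

33.359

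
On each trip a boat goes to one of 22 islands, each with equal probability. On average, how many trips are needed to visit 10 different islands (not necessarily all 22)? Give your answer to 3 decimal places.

12.927

With k distinct islands already seen, the next new one arrives after an expected 22/(22-k) trips.
Sum over k = 0,...,9: E = 22/22 + 22/21 + 22/20 + ... + 22/14 + 22/13 = 12.9273.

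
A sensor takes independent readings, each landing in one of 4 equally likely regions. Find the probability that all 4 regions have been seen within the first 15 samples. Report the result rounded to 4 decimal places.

By inclusion–exclusion over which regions are missing,
P(all seen) = Σ_{j=0}^{4} (-1)^j C(4,j)((4-j)/4)^15
= 1.00000 - 0.05345 + 0.00018 - 0.00000 + 0.00000
= 0.94673.

0.9467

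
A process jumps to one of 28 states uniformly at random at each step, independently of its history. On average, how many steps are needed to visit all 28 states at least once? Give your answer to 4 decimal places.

After k distinct states have appeared, the next step gives a new one with probability (28-k)/28, so the expected wait for the (k+1)-th is 28/(28-k).
E[T] = 28/28 + 28/27 + 28/26 + ... + 28/2 + 28/1 = 28·H_{28}.
H_{28} = 3.92717, so E[T] = 109.96079.

109.9608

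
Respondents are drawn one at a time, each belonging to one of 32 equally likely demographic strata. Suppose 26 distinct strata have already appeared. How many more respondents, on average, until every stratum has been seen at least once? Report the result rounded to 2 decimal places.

78.40

From k distinct to k+1 distinct takes on average 32/(32-k) respondents.
Sum over k = 26,...,31: E = 32/6 + 32/5 + 32/4 + 32/3 + 32/2 + 32/1 = 78.400.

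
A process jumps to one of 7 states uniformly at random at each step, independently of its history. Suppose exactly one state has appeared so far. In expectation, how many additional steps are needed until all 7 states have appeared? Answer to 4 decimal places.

17.1500

From k distinct to k+1 distinct takes on average 7/(7-k) steps.
Sum over k = 1,...,6: E = 7/6 + 7/5 + 7/4 + 7/3 + 7/2 + 7/1 = 17.15000.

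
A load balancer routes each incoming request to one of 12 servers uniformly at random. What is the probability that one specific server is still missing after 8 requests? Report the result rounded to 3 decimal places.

On each request the fixed server fails to appear with probability 11/12.
P(still missing after 8) = (11/12)^8 = 0.4985.

0.499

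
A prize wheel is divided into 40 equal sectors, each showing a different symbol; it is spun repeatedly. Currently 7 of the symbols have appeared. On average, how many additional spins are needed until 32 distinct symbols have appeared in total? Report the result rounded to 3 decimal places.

From k distinct to k+1 distinct takes on average 40/(40-k) spins.
Sum over k = 7,...,31: E = 40/33 + 40/32 + 40/31 + ... + 40/10 + 40/9 = 54.8376.

54.838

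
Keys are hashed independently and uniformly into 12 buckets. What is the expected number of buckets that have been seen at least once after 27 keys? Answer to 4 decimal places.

10.8548

For each bucket, P(seen in 27 keys) = 1 - (11/12)^27 = 0.90456.
By linearity of expectation, E[distinct seen] = 12·(1 - (11/12)^27) = 10.85478.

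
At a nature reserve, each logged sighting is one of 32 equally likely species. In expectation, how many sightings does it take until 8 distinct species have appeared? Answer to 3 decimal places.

9.041

With k distinct species already seen, the next new one arrives after an expected 32/(32-k) sightings.
Sum over k = 0,...,7: E = 32/32 + 32/31 + 32/30 + ... + 32/26 + 32/25 = 9.0412.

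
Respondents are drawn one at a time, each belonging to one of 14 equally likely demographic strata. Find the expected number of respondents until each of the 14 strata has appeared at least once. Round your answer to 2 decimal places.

45.52

After k distinct strata have appeared, the next respondent gives a new one with probability (14-k)/14, so the expected wait for the (k+1)-th is 14/(14-k).
E[T] = 14/14 + 14/13 + 14/12 + ... + 14/2 + 14/1 = 14·H_{14}.
H_{14} = 3.252, so E[T] = 45.522.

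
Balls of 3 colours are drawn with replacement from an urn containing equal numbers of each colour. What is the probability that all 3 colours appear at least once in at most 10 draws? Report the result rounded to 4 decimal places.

By inclusion–exclusion over which colours are missing,
P(all seen) = Σ_{j=0}^{3} (-1)^j C(3,j)((3-j)/3)^10
= 1.00000 - 0.05202 + 0.00005 - 0.00000
= 0.94803.

0.9480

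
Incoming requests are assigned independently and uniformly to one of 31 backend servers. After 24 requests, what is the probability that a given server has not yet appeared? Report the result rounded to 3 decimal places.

0.455

On each request the fixed server fails to appear with probability 30/31.
P(still missing after 24) = (30/31)^24 = 0.4552.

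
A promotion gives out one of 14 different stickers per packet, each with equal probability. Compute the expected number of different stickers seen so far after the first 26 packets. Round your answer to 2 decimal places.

11.96

For each sticker, P(seen in 26 packets) = 1 - (13/14)^26 = 0.854.
By linearity of expectation, E[distinct seen] = 14·(1 - (13/14)^26) = 11.961.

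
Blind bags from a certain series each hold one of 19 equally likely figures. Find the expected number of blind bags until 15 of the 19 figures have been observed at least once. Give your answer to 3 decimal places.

27.824

With k distinct figures already seen, the next new one arrives after an expected 19/(19-k) blind bags.
Sum over k = 0,...,14: E = 19/19 + 19/18 + 19/17 + ... + 19/6 + 19/5 = 27.8237.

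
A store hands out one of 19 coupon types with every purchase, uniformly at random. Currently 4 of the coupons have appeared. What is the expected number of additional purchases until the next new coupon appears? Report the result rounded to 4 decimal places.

The number of purchases until the next new coupon is geometric with success probability 15/19, so its mean is 19/15.
E = 19/15 = 1.26667.

1.2667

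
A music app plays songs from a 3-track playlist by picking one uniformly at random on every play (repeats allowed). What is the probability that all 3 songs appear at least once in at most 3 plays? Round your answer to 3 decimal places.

By inclusion–exclusion over which songs are missing,
P(all seen) = Σ_{j=0}^{3} (-1)^j C(3,j)((3-j)/3)^3
= 1.0000 - 0.8889 + 0.1111 - 0.0000
= 0.2222.

0.222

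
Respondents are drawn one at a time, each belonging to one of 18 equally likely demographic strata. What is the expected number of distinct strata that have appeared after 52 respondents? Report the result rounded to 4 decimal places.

For each stratum, P(seen in 52 respondents) = 1 - (17/18)^52 = 0.94881.
By linearity of expectation, E[distinct seen] = 18·(1 - (17/18)^52) = 17.07860.

17.0786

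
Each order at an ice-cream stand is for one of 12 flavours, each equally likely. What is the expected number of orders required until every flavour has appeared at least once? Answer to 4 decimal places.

37.2385

Split into phases: going from k distinct to k+1 distinct takes on average 12/(12-k) orders.
E[T] = 12/12 + 12/11 + 12/10 + ... + 12/2 + 12/1 = 12·H_{12}.
H_{12} = 3.10321, so E[T] = 37.23853.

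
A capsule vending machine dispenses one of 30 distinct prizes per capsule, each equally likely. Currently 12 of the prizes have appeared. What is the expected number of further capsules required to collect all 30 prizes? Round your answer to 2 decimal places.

104.85

With k distinct prizes already seen, the next new one takes an expected 30/(30-k) capsules.
Sum over k = 12,...,29: E = 30/18 + 30/17 + 30/16 + ... + 30/2 + 30/1 = 104.853.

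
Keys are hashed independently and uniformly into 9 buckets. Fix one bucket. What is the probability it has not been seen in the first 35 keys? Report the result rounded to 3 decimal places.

On each key the fixed bucket fails to appear with probability 8/9.
P(still missing after 35) = (8/9)^35 = 0.0162.

0.016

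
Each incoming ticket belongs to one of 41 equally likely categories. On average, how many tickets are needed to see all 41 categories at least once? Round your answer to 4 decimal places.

After k distinct categories have appeared, the next ticket gives a new one with probability (41-k)/41, so the expected wait for the (k+1)-th is 41/(41-k).
E[T] = 41/41 + 41/40 + 41/39 + ... + 41/2 + 41/1 = 41·H_{41}.
H_{41} = 4.30293, so E[T] = 176.42026.

176.4203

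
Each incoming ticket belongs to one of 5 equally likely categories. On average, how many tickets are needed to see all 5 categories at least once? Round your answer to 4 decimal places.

11.4167

The wait to go from k to k+1 distinct categories is geometric with mean 5/(5-k).
E[T] = 5/5 + 5/4 + 5/3 + 5/2 + 5/1 = 5·H_{5}.
H_{5} = 2.28333, so E[T] = 11.41667.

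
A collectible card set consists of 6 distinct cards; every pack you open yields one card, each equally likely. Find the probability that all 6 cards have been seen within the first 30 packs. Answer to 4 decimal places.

0.9748

Let A_i be the event that card i is missing after 30 packs. By inclusion–exclusion on the A_i,
P(all seen) = Σ_{j=0}^{6} (-1)^j C(6,j)((6-j)/6)^30
= 1.00000 - 0.02528 + 0.00008 - 0.00000 + 0.00000 - 0.00000 + 0.00000
= 0.97480.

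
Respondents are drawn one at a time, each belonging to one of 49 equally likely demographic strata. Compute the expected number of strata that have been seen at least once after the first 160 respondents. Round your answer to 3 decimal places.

For each stratum, P(seen in 160 respondents) = 1 - (48/49)^160 = 0.9631.
By linearity of expectation, E[distinct seen] = 49·(1 - (48/49)^160) = 47.1911.

47.191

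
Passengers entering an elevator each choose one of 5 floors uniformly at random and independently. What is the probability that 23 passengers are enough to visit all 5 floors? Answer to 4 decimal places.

Let A_i be the event that floor i is missing after 23 passengers. By inclusion–exclusion on the A_i,
P(all seen) = Σ_{j=0}^{5} (-1)^j C(5,j)((5-j)/5)^23
= 1.00000 - 0.02951 + 0.00008 - 0.00000 + 0.00000 - 0.00000
= 0.97056.

0.9706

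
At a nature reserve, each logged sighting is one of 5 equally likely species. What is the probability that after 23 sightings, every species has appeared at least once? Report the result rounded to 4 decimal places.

0.9706

By inclusion–exclusion over which species are missing,
P(all seen) = Σ_{j=0}^{5} (-1)^j C(5,j)((5-j)/5)^23
= 1.00000 - 0.02951 + 0.00008 - 0.00000 + 0.00000 - 0.00000
= 0.97056.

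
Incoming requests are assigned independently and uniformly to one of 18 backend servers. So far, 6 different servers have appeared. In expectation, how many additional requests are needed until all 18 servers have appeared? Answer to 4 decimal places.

55.8578

The wait to go from k to k+1 distinct servers is geometric with mean 18/(18-k).
Sum over k = 6,...,17: E = 18/12 + 18/11 + 18/10 + ... + 18/2 + 18/1 = 55.85779.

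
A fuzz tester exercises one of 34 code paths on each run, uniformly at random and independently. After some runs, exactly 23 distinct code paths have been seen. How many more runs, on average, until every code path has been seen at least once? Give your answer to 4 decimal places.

102.6758

The wait to go from k to k+1 distinct code paths is geometric with mean 34/(34-k).
Sum over k = 23,...,33: E = 34/11 + 34/10 + 34/9 + ... + 34/2 + 34/1 = 102.67583.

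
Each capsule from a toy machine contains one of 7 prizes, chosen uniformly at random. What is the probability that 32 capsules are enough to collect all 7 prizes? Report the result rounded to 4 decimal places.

0.9500

Let A_i be the event that prize i is missing after 32 capsules. By inclusion–exclusion on the A_i,
P(all seen) = Σ_{j=0}^{7} (-1)^j C(7,j)((7-j)/7)^32
= 1.00000 - 0.05044 + 0.00044 - 0.00000 + 0.00000 - 0.00000 + 0.00000 - 0.00000
= 0.95000.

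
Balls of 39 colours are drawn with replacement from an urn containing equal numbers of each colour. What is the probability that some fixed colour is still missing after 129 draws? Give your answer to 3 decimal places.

Each draw misses the fixed colour with probability (39-1)/39 = 38/39, independently.
P(still missing after 129) = (38/39)^129 = 0.0351.

0.035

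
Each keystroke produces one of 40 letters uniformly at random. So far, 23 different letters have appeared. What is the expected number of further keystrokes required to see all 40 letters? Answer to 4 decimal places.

137.5821

From k distinct to k+1 distinct takes on average 40/(40-k) keystrokes.
Sum over k = 23,...,39: E = 40/17 + 40/16 + 40/15 + ... + 40/2 + 40/1 = 137.58210.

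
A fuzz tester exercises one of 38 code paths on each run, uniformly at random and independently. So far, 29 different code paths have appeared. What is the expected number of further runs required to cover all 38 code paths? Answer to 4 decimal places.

With k distinct code paths already seen, the next new one takes an expected 38/(38-k) runs.
Sum over k = 29,...,37: E = 38/9 + 38/8 + 38/7 + ... + 38/2 + 38/1 = 107.50079.

107.5008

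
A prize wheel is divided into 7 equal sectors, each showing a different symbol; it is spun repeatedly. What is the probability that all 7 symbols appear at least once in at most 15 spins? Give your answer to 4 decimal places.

By inclusion–exclusion over which symbols are missing,
P(all seen) = Σ_{j=0}^{7} (-1)^j C(7,j)((7-j)/7)^15
= 1.00000 - 0.69326 + 0.13499 - 0.00792 + 0.00011 - 0.00000 + 0.00000 - 0.00000
= 0.43392.

0.4339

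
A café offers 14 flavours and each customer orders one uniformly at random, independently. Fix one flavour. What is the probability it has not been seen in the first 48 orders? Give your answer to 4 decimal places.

On each order the fixed flavour fails to appear with probability 13/14.
P(still missing after 48) = (13/14)^48 = 0.02852.

0.0285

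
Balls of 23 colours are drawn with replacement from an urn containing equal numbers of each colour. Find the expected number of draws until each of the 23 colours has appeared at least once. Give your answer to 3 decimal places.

Split into phases: going from k distinct to k+1 distinct takes on average 23/(23-k) draws.
E[T] = 23/23 + 23/22 + 23/21 + ... + 23/2 + 23/1 = 23·H_{23}.
H_{23} = 3.7343, so E[T] = 85.8887.

85.889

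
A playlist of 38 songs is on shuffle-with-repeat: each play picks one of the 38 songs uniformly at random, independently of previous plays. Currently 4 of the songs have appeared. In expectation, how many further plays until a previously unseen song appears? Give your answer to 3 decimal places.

1.118

Each play yields a new song with probability (38-4)/38 = 34/38, so the wait is geometric with mean 38/34.
E = 38/34 = 1.1176.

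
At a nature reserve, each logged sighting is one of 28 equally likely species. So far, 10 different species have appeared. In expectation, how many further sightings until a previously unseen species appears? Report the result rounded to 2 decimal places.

The number of sightings until the next new species is geometric with success probability 18/28, so its mean is 28/18.
E = 28/18 = 1.556.

1.56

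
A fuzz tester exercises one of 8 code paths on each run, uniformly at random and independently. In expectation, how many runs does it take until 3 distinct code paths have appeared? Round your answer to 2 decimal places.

3.48

Going from k to k+1 distinct takes a geometric number of runs with mean 8/(8-k).
Sum over k = 0,...,2: E = 8/8 + 8/7 + 8/6 = 3.476.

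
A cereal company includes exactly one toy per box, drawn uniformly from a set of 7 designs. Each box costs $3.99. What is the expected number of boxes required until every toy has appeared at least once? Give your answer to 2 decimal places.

18.15

Split into phases: going from k distinct to k+1 distinct takes on average 7/(7-k) boxes.
E[T] = 7/7 + 7/6 + 7/5 + ... + 7/2 + 7/1 = 7·H_{7}.
H_{7} = 2.593, so E[T] = 18.150.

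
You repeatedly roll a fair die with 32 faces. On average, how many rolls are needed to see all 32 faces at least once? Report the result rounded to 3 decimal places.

After k distinct faces have appeared, the next roll gives a new one with probability (32-k)/32, so the expected wait for the (k+1)-th is 32/(32-k).
E[T] = 32/32 + 32/31 + 32/30 + ... + 32/2 + 32/1 = 32·H_{32}.
H_{32} = 4.0585, so E[T] = 129.8718.

129.872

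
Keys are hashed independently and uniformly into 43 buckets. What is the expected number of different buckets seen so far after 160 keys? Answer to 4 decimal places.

For each bucket, P(seen in 160 keys) = 1 - (42/43)^160 = 0.97683.
By linearity of expectation, E[distinct seen] = 43·(1 - (42/43)^160) = 42.00367.

42.0037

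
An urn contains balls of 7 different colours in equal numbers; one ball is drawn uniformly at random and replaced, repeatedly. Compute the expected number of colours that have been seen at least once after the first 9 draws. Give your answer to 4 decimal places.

5.2519

For each colour, P(seen in 9 draws) = 1 - (6/7)^9 = 0.75027.
By linearity of expectation, E[distinct seen] = 7·(1 - (6/7)^9) = 5.25186.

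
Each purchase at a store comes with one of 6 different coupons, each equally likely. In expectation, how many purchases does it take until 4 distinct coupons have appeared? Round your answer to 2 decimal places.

5.70

Going from k to k+1 distinct takes a geometric number of purchases with mean 6/(6-k).
Sum over k = 0,...,3: E = 6/6 + 6/5 + 6/4 + 6/3 = 5.700.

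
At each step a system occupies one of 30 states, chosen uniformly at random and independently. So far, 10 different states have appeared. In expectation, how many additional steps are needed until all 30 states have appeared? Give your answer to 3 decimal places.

107.932

From k distinct to k+1 distinct takes on average 30/(30-k) steps.
Sum over k = 10,...,29: E = 30/20 + 30/19 + 30/18 + ... + 30/2 + 30/1 = 107.9322.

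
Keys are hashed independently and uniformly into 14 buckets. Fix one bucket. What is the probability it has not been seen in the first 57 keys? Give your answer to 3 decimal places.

On each key the fixed bucket fails to appear with probability 13/14.
P(still missing after 57) = (13/14)^57 = 0.0146.

0.015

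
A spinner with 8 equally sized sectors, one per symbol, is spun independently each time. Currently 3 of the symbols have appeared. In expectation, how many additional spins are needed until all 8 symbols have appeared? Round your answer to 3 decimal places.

18.267

From k distinct to k+1 distinct takes on average 8/(8-k) spins.
Sum over k = 3,...,7: E = 8/5 + 8/4 + 8/3 + 8/2 + 8/1 = 18.2667.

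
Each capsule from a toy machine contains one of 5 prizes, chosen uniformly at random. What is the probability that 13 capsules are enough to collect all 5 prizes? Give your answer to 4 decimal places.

Let A_i be the event that prize i is missing after 13 capsules. By inclusion–exclusion on the A_i,
P(all seen) = Σ_{j=0}^{5} (-1)^j C(5,j)((5-j)/5)^13
= 1.00000 - 0.27488 + 0.01306 - 0.00007 + 0.00000 - 0.00000
= 0.73812.

0.7381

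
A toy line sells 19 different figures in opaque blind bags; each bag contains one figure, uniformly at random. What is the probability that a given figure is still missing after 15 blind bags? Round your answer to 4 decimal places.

Each blind bag misses the fixed figure with probability (19-1)/19 = 18/19, independently.
P(still missing after 15) = (18/19)^15 = 0.44441.

0.4444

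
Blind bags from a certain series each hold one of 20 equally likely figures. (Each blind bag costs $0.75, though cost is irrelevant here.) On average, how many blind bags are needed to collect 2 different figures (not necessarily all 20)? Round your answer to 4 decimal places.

Going from k to k+1 distinct takes a geometric number of blind bags with mean 20/(20-k).
Sum over k = 0,...,1: E = 20/20 + 20/19 = 2.05263.

2.0526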